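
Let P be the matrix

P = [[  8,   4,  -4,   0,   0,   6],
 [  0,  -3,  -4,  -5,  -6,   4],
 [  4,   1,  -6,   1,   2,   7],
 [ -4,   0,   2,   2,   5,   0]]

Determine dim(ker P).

Row reduce to echelon form.
R3 ← R3 − (1/2)·R1: [0, -1, -4, 1, 2, 4]
R4 ← R4 + (1/2)·R1: [0, 2, 0, 2, 5, 3]
R3 ← R3 − (1/3)·R2: [0, 0, -8/3, 8/3, 4, 8/3]
R4 ← R4 + (2/3)·R2: [0, 0, -8/3, -4/3, 1, 17/3]
R4 ← R4 − R3: [0, 0, 0, -4, -3, 3]
4 nonzero rows, so rank(P) = 4.
P has 6 columns; by rank–nullity, nullity = 6 − 4 = 2.

2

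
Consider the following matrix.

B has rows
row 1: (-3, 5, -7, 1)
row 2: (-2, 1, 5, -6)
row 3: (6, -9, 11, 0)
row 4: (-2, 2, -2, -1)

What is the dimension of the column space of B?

Row reduce to echelon form.
R2 ← R2 − (2/3)·R1: [0, -7/3, 29/3, -20/3]
R3 ← R3 + (2)·R1: [0, 1, -3, 2]
R4 ← R4 − (2/3)·R1: [0, -4/3, 8/3, -5/3]
R3 ← R3 + (3/7)·R2: [0, 0, 8/7, -6/7]
R4 ← R4 − (4/7)·R2: [0, 0, -20/7, 15/7]
R4 ← R4 + (5/2)·R3: [0, 0, 0, 0]
Echelon form has 3 nonzero rows, so rank(B) = 3.
The column space has dimension equal to the rank: 3.

3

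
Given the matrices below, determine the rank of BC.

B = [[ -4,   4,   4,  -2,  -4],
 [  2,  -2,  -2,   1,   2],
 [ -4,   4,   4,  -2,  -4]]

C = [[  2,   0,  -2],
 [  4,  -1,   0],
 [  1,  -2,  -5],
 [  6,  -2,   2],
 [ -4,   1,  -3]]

First compute BC:
[[ 16, -12,  -4],
 [ -8,   6,   2],
 [ 16, -12,  -4]]
Now row reduce the product.
R2 ← R2 + (1/2)·R1: [0, 0, 0]
R3 ← R3 − R1: [0, 0, 0]
1 nonzero row, so rank(BC) = 1.

1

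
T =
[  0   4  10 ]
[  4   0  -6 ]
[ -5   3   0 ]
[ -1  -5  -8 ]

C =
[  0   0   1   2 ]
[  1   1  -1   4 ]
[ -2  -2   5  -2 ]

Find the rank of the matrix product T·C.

First compute TC:
[[-16, -16,  46,  -4],
 [ 12,  12, -26,  20],
 [  3,   3,  -8,   2],
 [ 11,  11, -36,  -6]]
Now row reduce the product.
R2 ← R2 + (3/4)·R1: [0, 0, 17/2, 17]
R3 ← R3 + (3/16)·R1: [0, 0, 5/8, 5/4]
R4 ← R4 + (11/16)·R1: [0, 0, -35/8, -35/4]
R3 ← R3 − (5/68)·R2: [0, 0, 0, 0]
R4 ← R4 + (35/68)·R2: [0, 0, 0, 0]
2 nonzero rows, so rank(TC) = 2.

2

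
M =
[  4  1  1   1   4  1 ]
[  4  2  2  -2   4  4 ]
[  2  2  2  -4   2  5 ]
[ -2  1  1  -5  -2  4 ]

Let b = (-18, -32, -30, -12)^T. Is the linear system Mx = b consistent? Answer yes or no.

Row reduce the augmented matrix [M | b].
R2 ← R2 − R1: [0, 1, 1, -3, 0, 3, -14]
R3 ← R3 − (1/2)·R1: [0, 3/2, 3/2, -9/2, 0, 9/2, -21]
R4 ← R4 + (1/2)·R1: [0, 3/2, 3/2, -9/2, 0, 9/2, -21]
R3 ← R3 − (3/2)·R2: [0, 0, 0, 0, 0, 0, 0]
R4 ← R4 − (3/2)·R2: [0, 0, 0, 0, 0, 0, 0]
The echelon form has 2 nonzero rows, and every pivot lies in the first 6 columns, so rank(M) = rank([M|b]) = 2.
The system is consistent.

yes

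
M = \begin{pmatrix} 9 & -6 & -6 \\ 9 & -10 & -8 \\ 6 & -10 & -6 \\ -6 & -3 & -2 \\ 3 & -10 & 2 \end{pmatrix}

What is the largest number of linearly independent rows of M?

3

Row reduce to echelon form.
R2 ← R2 − R1: [0, -4, -2]
R3 ← R3 − (2/3)·R1: [0, -6, -2]
R4 ← R4 + (2/3)·R1: [0, -7, -6]
R5 ← R5 − (1/3)·R1: [0, -8, 4]
R3 ← R3 − (3/2)·R2: [0, 0, 1]
R4 ← R4 − (7/4)·R2: [0, 0, -5/2]
R5 ← R5 − (2)·R2: [0, 0, 8]
R4 ← R4 + (5/2)·R3: [0, 0, 0]
R5 ← R5 − (8)·R3: [0, 0, 0]
Echelon form has 3 nonzero rows, so rank(M) = 3.
The rank gives the maximum number of linearly independent rows: 3.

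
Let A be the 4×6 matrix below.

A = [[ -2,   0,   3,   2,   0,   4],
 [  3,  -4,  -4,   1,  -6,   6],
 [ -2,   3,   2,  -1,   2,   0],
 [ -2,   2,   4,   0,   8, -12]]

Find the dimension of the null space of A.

3

Row reduce to echelon form.
R2 ← R2 + (3/2)·R1: [0, -4, 1/2, 4, -6, 12]
R3 ← R3 − R1: [0, 3, -1, -3, 2, -4]
R4 ← R4 − R1: [0, 2, 1, -2, 8, -16]
R3 ← R3 + (3/4)·R2: [0, 0, -5/8, 0, -5/2, 5]
R4 ← R4 + (1/2)·R2: [0, 0, 5/4, 0, 5, -10]
R4 ← R4 + (2)·R3: [0, 0, 0, 0, 0, 0]
3 nonzero rows, so rank(A) = 3.
A has 6 columns; by rank–nullity, nullity = 6 − 3 = 3.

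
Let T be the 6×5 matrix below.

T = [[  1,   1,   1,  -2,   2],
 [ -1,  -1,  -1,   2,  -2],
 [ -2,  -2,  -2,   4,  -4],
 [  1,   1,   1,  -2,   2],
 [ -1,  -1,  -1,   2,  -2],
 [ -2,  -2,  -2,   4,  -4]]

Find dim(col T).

1

Row reduce to echelon form.
R2 ← R2 + R1: [0, 0, 0, 0, 0]
R3 ← R3 + (2)·R1: [0, 0, 0, 0, 0]
R4 ← R4 − R1: [0, 0, 0, 0, 0]
R5 ← R5 + R1: [0, 0, 0, 0, 0]
R6 ← R6 + (2)·R1: [0, 0, 0, 0, 0]
Echelon form has 1 nonzero row, so rank(T) = 1.
The column space has dimension equal to the rank: 1.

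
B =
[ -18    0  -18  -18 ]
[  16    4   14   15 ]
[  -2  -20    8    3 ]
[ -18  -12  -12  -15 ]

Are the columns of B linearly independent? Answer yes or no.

Row reduce B to echelon form.
R2 ← R2 + (8/9)·R1: [0, 4, -2, -1]
R3 ← R3 − (1/9)·R1: [0, -20, 10, 5]
R4 ← R4 − R1: [0, -12, 6, 3]
R3 ← R3 + (5)·R2: [0, 0, 0, 0]
R4 ← R4 + (3)·R2: [0, 0, 0, 0]
2 pivots among 4 columns.
Only 2 < 4 pivot columns, so the columns are linearly dependent.

no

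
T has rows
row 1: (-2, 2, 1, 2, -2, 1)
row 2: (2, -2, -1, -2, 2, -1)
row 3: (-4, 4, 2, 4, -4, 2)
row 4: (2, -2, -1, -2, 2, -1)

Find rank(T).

Row reduce to echelon form.
R2 ← R2 + R1: [0, 0, 0, 0, 0, 0]
R3 ← R3 − (2)·R1: [0, 0, 0, 0, 0, 0]
R4 ← R4 + R1: [0, 0, 0, 0, 0, 0]
Echelon form has 1 nonzero row, so rank(T) = 1.

1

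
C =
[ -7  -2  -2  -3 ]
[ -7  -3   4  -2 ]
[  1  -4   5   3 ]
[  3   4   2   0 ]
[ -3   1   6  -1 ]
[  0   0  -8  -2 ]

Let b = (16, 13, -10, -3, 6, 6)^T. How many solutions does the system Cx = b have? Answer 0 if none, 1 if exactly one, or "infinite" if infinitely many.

Row reduce the augmented matrix [C | b].
R2 ← R2 − R1: [0, -1, 6, 1, -3]
R3 ← R3 + (1/7)·R1: [0, -30/7, 33/7, 18/7, -54/7]
R4 ← R4 + (3/7)·R1: [0, 22/7, 8/7, -9/7, 27/7]
R5 ← R5 − (3/7)·R1: [0, 13/7, 48/7, 2/7, -6/7]
R3 ← R3 − (30/7)·R2: [0, 0, -21, -12/7, 36/7]
R4 ← R4 + (22/7)·R2: [0, 0, 20, 13/7, -39/7]
R5 ← R5 + (13/7)·R2: [0, 0, 18, 15/7, -45/7]
R4 ← R4 + (20/21)·R3: [0, 0, 0, 11/49, -33/49]
R5 ← R5 + (6/7)·R3: [0, 0, 0, 33/49, -99/49]
R6 ← R6 − (8/21)·R3: [0, 0, 0, -66/49, 198/49]
R5 ← R5 − (3)·R4: [0, 0, 0, 0, 0]
R6 ← R6 + (6)·R4: [0, 0, 0, 0, 0]
The echelon form has 4 nonzero rows, and every pivot lies in the first 4 columns, so rank(C) = rank([C|b]) = 4.
The system is consistent.
rank = 4 = number of unknowns, so the solution is unique.

1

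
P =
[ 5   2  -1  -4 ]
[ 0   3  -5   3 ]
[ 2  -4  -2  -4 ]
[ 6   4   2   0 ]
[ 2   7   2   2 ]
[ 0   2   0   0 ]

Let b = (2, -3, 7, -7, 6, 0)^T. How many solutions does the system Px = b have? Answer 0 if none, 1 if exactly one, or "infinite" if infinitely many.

0

Row reduce the augmented matrix [P | b].
R3 ← R3 − (2/5)·R1: [0, -24/5, -8/5, -12/5, 31/5]
R4 ← R4 − (6/5)·R1: [0, 8/5, 16/5, 24/5, -47/5]
R5 ← R5 − (2/5)·R1: [0, 31/5, 12/5, 18/5, 26/5]
R3 ← R3 + (8/5)·R2: [0, 0, -48/5, 12/5, 7/5]
R4 ← R4 − (8/15)·R2: [0, 0, 88/15, 16/5, -39/5]
R5 ← R5 − (31/15)·R2: [0, 0, 191/15, -13/5, 57/5]
R6 ← R6 − (2/3)·R2: [0, 0, 10/3, -2, 2]
R4 ← R4 + (11/18)·R3: [0, 0, 0, 14/3, -125/18]
R5 ← R5 + (191/144)·R3: [0, 0, 0, 7/12, 1909/144]
R6 ← R6 + (25/72)·R3: [0, 0, 0, -7/6, 179/72]
R5 ← R5 − (1/8)·R4: [0, 0, 0, 0, 113/8]
R6 ← R6 + (1/4)·R4: [0, 0, 0, 0, 3/4]
R6 ← R6 − (6/113)·R5: [0, 0, 0, 0, 0]
The echelon form has 5 nonzero rows; the last pivot sits in the augmented column, so rank(P) = 4 but rank([P|b]) = 5.
Since the ranks differ, the system is inconsistent.
It has no solutions.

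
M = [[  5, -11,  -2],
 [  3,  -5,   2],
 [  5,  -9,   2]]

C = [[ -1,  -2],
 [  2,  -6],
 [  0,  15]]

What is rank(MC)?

2

First compute MC:
[[-27,  26],
 [-13,  54],
 [-23,  74]]
Now row reduce the product.
R2 ← R2 − (13/27)·R1: [0, 1120/27]
R3 ← R3 − (23/27)·R1: [0, 1400/27]
R3 ← R3 − (5/4)·R2: [0, 0]
2 nonzero rows, so rank(MC) = 2.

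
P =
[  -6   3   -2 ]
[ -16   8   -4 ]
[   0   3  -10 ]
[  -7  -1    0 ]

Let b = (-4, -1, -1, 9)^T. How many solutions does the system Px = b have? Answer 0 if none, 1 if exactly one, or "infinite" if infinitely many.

Row reduce the augmented matrix [P | b].
R2 ← R2 − (8/3)·R1: [0, 0, 4/3, 29/3]
R4 ← R4 − (7/6)·R1: [0, -9/2, 7/3, 41/3]
Swap R2 ↔ R3
R4 ← R4 + (3/2)·R2: [0, 0, -38/3, 73/6]
R4 ← R4 + (19/2)·R3: [0, 0, 0, 104]
The echelon form has 4 nonzero rows; the last pivot sits in the augmented column, so rank(P) = 3 but rank([P|b]) = 4.
Since the ranks differ, the system is inconsistent.
It has no solutions.

0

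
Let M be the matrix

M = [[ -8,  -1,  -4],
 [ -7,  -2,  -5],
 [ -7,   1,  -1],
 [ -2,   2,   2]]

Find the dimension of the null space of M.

1

Row reduce to echelon form.
R2 ← R2 − (7/8)·R1: [0, -9/8, -3/2]
R3 ← R3 − (7/8)·R1: [0, 15/8, 5/2]
R4 ← R4 − (1/4)·R1: [0, 9/4, 3]
R3 ← R3 + (5/3)·R2: [0, 0, 0]
R4 ← R4 + (2)·R2: [0, 0, 0]
2 nonzero rows, so rank(M) = 2.
M has 3 columns; by rank–nullity, nullity = 3 − 2 = 1.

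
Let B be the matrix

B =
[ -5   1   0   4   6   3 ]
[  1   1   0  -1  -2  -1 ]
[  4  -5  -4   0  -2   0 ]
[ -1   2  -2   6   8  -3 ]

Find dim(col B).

4

Row reduce to echelon form.
R2 ← R2 + (1/5)·R1: [0, 6/5, 0, -1/5, -4/5, -2/5]
R3 ← R3 + (4/5)·R1: [0, -21/5, -4, 16/5, 14/5, 12/5]
R4 ← R4 − (1/5)·R1: [0, 9/5, -2, 26/5, 34/5, -18/5]
R3 ← R3 + (7/2)·R2: [0, 0, -4, 5/2, 0, 1]
R4 ← R4 − (3/2)·R2: [0, 0, -2, 11/2, 8, -3]
R4 ← R4 − (1/2)·R3: [0, 0, 0, 17/4, 8, -7/2]
Echelon form has 4 nonzero rows, so rank(B) = 4.
The column space has dimension equal to the rank: 4.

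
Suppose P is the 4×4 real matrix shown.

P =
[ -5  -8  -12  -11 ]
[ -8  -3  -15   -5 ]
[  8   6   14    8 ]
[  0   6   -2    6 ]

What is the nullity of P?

Row reduce to echelon form.
R2 ← R2 − (8/5)·R1: [0, 49/5, 21/5, 63/5]
R3 ← R3 + (8/5)·R1: [0, -34/5, -26/5, -48/5]
R3 ← R3 + (34/49)·R2: [0, 0, -16/7, -6/7]
R4 ← R4 − (30/49)·R2: [0, 0, -32/7, -12/7]
R4 ← R4 − (2)·R3: [0, 0, 0, 0]
3 nonzero rows, so rank(P) = 3.
P has 4 columns; by rank–nullity, nullity = 4 − 3 = 1.

1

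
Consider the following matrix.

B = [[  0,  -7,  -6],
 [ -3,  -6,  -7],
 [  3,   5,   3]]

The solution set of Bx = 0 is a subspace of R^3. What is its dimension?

Row reduce to echelon form.
Swap R1 ↔ R2
R3 ← R3 + R1: [0, -1, -4]
R3 ← R3 − (1/7)·R2: [0, 0, -22/7]
3 nonzero rows, so rank(B) = 3.
B has 3 columns; by rank–nullity, nullity = 3 − 3 = 0.

0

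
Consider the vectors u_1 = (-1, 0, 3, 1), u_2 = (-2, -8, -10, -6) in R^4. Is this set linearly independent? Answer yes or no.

yes

Form the matrix with these vectors as rows and row reduce.
R2 ← R2 − (2)·R1: [0, -8, -16, -8]
2 nonzero rows, so the 2 vectors span a space of dimension 2.
Since 2 = 2, the vectors are linearly independent.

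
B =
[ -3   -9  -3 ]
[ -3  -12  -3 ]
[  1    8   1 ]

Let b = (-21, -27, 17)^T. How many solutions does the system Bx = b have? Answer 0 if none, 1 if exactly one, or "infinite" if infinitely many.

Row reduce the augmented matrix [B | b].
R2 ← R2 − R1: [0, -3, 0, -6]
R3 ← R3 + (1/3)·R1: [0, 5, 0, 10]
R3 ← R3 + (5/3)·R2: [0, 0, 0, 0]
The echelon form has 2 nonzero rows, and every pivot lies in the first 3 columns, so rank(B) = rank([B|b]) = 2.
The system is consistent.
rank = 2 < 3 unknowns, so there are infinitely many solutions.

infinite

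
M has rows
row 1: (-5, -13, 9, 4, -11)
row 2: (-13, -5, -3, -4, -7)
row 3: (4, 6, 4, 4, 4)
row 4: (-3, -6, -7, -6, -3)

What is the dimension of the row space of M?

3

Row reduce to echelon form.
R2 ← R2 − (13/5)·R1: [0, 144/5, -132/5, -72/5, 108/5]
R3 ← R3 + (4/5)·R1: [0, -22/5, 56/5, 36/5, -24/5]
R4 ← R4 − (3/5)·R1: [0, 9/5, -62/5, -42/5, 18/5]
R3 ← R3 + (11/72)·R2: [0, 0, 43/6, 5, -3/2]
R4 ← R4 − (1/16)·R2: [0, 0, -43/4, -15/2, 9/4]
R4 ← R4 + (3/2)·R3: [0, 0, 0, 0, 0]
Echelon form has 3 nonzero rows, so rank(M) = 3.
The row space has dimension equal to the rank: 3.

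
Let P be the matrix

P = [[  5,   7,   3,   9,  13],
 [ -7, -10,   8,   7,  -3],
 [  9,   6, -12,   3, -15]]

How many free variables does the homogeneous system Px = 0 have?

2

Row reduce to echelon form.
R2 ← R2 + (7/5)·R1: [0, -1/5, 61/5, 98/5, 76/5]
R3 ← R3 − (9/5)·R1: [0, -33/5, -87/5, -66/5, -192/5]
R3 ← R3 − (33)·R2: [0, 0, -420, -660, -540]
3 nonzero rows, so rank(P) = 3.
P has 5 columns; by rank–nullity, nullity = 5 − 3 = 2.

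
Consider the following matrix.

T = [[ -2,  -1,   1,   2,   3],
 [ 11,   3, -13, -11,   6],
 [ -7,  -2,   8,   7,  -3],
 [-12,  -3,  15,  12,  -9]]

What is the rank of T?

2

Row reduce to echelon form.
R2 ← R2 + (11/2)·R1: [0, -5/2, -15/2, 0, 45/2]
R3 ← R3 − (7/2)·R1: [0, 3/2, 9/2, 0, -27/2]
R4 ← R4 − (6)·R1: [0, 3, 9, 0, -27]
R3 ← R3 + (3/5)·R2: [0, 0, 0, 0, 0]
R4 ← R4 + (6/5)·R2: [0, 0, 0, 0, 0]
Echelon form has 2 nonzero rows, so rank(T) = 2.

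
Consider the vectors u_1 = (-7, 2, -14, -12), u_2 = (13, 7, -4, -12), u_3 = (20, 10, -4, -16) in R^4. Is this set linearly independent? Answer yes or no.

no

Form the matrix with these vectors as rows and row reduce.
R2 ← R2 + (13/7)·R1: [0, 75/7, -30, -240/7]
R3 ← R3 + (20/7)·R1: [0, 110/7, -44, -352/7]
R3 ← R3 − (22/15)·R2: [0, 0, 0, 0]
2 nonzero rows, so the 3 vectors span a space of dimension 2.
Since 2 < 3, the vectors are linearly dependent.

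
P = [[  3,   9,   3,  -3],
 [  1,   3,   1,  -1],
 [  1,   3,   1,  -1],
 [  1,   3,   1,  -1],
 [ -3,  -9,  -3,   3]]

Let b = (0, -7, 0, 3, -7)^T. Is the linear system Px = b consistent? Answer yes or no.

Row reduce the augmented matrix [P | b].
R2 ← R2 − (1/3)·R1: [0, 0, 0, 0, -7]
R3 ← R3 − (1/3)·R1: [0, 0, 0, 0, 0]
R4 ← R4 − (1/3)·R1: [0, 0, 0, 0, 3]
R5 ← R5 + R1: [0, 0, 0, 0, -7]
R4 ← R4 + (3/7)·R2: [0, 0, 0, 0, 0]
R5 ← R5 − R2: [0, 0, 0, 0, 0]
The echelon form has 2 nonzero rows; the last pivot sits in the augmented column, so rank(P) = 1 but rank([P|b]) = 2.
Since the ranks differ, the system is inconsistent.

no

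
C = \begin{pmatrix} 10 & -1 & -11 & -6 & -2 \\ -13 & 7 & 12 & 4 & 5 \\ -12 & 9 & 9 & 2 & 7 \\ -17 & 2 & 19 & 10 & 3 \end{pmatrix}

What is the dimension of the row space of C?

3

Row reduce to echelon form.
R2 ← R2 + (13/10)·R1: [0, 57/10, -23/10, -19/5, 12/5]
R3 ← R3 + (6/5)·R1: [0, 39/5, -21/5, -26/5, 23/5]
R4 ← R4 + (17/10)·R1: [0, 3/10, 3/10, -1/5, -2/5]
R3 ← R3 − (26/19)·R2: [0, 0, -20/19, 0, 25/19]
R4 ← R4 − (1/19)·R2: [0, 0, 8/19, 0, -10/19]
R4 ← R4 + (2/5)·R3: [0, 0, 0, 0, 0]
Echelon form has 3 nonzero rows, so rank(C) = 3.
The row space has dimension equal to the rank: 3.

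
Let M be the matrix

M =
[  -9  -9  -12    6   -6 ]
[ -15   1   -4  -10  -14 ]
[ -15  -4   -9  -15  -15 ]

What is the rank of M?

3

Row reduce to echelon form.
R2 ← R2 − (5/3)·R1: [0, 16, 16, -20, -4]
R3 ← R3 − (5/3)·R1: [0, 11, 11, -25, -5]
R3 ← R3 − (11/16)·R2: [0, 0, 0, -45/4, -9/4]
Echelon form has 3 nonzero rows, so rank(M) = 3.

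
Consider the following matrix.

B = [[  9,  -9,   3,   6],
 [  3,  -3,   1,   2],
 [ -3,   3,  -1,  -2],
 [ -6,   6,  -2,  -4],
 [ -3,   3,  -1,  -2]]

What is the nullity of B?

3

Row reduce to echelon form.
R2 ← R2 − (1/3)·R1: [0, 0, 0, 0]
R3 ← R3 + (1/3)·R1: [0, 0, 0, 0]
R4 ← R4 + (2/3)·R1: [0, 0, 0, 0]
R5 ← R5 + (1/3)·R1: [0, 0, 0, 0]
1 nonzero row, so rank(B) = 1.
B has 4 columns; by rank–nullity, nullity = 4 − 1 = 3.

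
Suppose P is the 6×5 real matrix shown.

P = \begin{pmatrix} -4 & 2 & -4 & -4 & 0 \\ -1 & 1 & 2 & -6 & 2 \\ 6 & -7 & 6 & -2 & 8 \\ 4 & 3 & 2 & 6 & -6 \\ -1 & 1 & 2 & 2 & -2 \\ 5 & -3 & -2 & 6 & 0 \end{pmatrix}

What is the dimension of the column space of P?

Row reduce to echelon form.
R2 ← R2 − (1/4)·R1: [0, 1/2, 3, -5, 2]
R3 ← R3 + (3/2)·R1: [0, -4, 0, -8, 8]
R4 ← R4 + R1: [0, 5, -2, 2, -6]
R5 ← R5 − (1/4)·R1: [0, 1/2, 3, 3, -2]
R6 ← R6 + (5/4)·R1: [0, -1/2, -7, 1, 0]
R3 ← R3 + (8)·R2: [0, 0, 24, -48, 24]
R4 ← R4 − (10)·R2: [0, 0, -32, 52, -26]
R5 ← R5 − R2: [0, 0, 0, 8, -4]
R6 ← R6 + R2: [0, 0, -4, -4, 2]
R4 ← R4 + (4/3)·R3: [0, 0, 0, -12, 6]
R6 ← R6 + (1/6)·R3: [0, 0, 0, -12, 6]
R5 ← R5 + (2/3)·R4: [0, 0, 0, 0, 0]
R6 ← R6 − R4: [0, 0, 0, 0, 0]
Echelon form has 4 nonzero rows, so rank(P) = 4.
The column space has dimension equal to the rank: 4.

4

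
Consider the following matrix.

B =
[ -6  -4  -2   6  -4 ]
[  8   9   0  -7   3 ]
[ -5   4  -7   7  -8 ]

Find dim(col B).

2

Row reduce to echelon form.
R2 ← R2 + (4/3)·R1: [0, 11/3, -8/3, 1, -7/3]
R3 ← R3 − (5/6)·R1: [0, 22/3, -16/3, 2, -14/3]
R3 ← R3 − (2)·R2: [0, 0, 0, 0, 0]
Echelon form has 2 nonzero rows, so rank(B) = 2.
The column space has dimension equal to the rank: 2.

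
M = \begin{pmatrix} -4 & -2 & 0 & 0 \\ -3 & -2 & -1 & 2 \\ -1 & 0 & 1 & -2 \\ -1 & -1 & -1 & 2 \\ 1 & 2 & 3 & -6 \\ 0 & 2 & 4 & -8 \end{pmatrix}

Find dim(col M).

2

Row reduce to echelon form.
R2 ← R2 − (3/4)·R1: [0, -1/2, -1, 2]
R3 ← R3 − (1/4)·R1: [0, 1/2, 1, -2]
R4 ← R4 − (1/4)·R1: [0, -1/2, -1, 2]
R5 ← R5 + (1/4)·R1: [0, 3/2, 3, -6]
R3 ← R3 + R2: [0, 0, 0, 0]
R4 ← R4 − R2: [0, 0, 0, 0]
R5 ← R5 + (3)·R2: [0, 0, 0, 0]
R6 ← R6 + (4)·R2: [0, 0, 0, 0]
Echelon form has 2 nonzero rows, so rank(M) = 2.
The column space has dimension equal to the rank: 2.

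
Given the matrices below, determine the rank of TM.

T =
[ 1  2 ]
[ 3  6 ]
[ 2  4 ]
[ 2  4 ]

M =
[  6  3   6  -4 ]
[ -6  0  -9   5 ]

1

First compute TM:
[[ -6,   3, -12,   6],
 [-18,   9, -36,  18],
 [-12,   6, -24,  12],
 [-12,   6, -24,  12]]
Now row reduce the product.
R2 ← R2 − (3)·R1: [0, 0, 0, 0]
R3 ← R3 − (2)·R1: [0, 0, 0, 0]
R4 ← R4 − (2)·R1: [0, 0, 0, 0]
1 nonzero row, so rank(TM) = 1.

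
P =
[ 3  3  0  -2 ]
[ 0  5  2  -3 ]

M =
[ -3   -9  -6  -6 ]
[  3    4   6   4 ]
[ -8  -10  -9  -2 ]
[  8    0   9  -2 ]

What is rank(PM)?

First compute PM:
[[-16, -15, -18,  -2],
 [-25,   0, -15,  22]]
Now row reduce the product.
R2 ← R2 − (25/16)·R1: [0, 375/16, 105/8, 201/8]
2 nonzero rows, so rank(PM) = 2.

2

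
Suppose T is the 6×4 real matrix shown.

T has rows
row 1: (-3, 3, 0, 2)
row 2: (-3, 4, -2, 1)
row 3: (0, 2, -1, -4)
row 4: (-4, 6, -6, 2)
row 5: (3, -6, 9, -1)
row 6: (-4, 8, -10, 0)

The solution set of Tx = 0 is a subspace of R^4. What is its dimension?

Row reduce to echelon form.
R2 ← R2 − R1: [0, 1, -2, -1]
R4 ← R4 − (4/3)·R1: [0, 2, -6, -2/3]
R5 ← R5 + R1: [0, -3, 9, 1]
R6 ← R6 − (4/3)·R1: [0, 4, -10, -8/3]
R3 ← R3 − (2)·R2: [0, 0, 3, -2]
R4 ← R4 − (2)·R2: [0, 0, -2, 4/3]
R5 ← R5 + (3)·R2: [0, 0, 3, -2]
R6 ← R6 − (4)·R2: [0, 0, -2, 4/3]
R4 ← R4 + (2/3)·R3: [0, 0, 0, 0]
R5 ← R5 − R3: [0, 0, 0, 0]
R6 ← R6 + (2/3)·R3: [0, 0, 0, 0]
3 nonzero rows, so rank(T) = 3.
T has 4 columns; by rank–nullity, nullity = 4 − 3 = 1.

1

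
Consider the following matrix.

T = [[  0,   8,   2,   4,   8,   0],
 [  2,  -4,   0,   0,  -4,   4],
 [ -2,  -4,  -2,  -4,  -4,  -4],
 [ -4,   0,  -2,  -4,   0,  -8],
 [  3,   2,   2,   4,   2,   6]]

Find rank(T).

Row reduce to echelon form.
Swap R1 ↔ R2
R3 ← R3 + R1: [0, -8, -2, -4, -8, 0]
R4 ← R4 + (2)·R1: [0, -8, -2, -4, -8, 0]
R5 ← R5 − (3/2)·R1: [0, 8, 2, 4, 8, 0]
R3 ← R3 + R2: [0, 0, 0, 0, 0, 0]
R4 ← R4 + R2: [0, 0, 0, 0, 0, 0]
R5 ← R5 − R2: [0, 0, 0, 0, 0, 0]
Echelon form has 2 nonzero rows, so rank(T) = 2.

2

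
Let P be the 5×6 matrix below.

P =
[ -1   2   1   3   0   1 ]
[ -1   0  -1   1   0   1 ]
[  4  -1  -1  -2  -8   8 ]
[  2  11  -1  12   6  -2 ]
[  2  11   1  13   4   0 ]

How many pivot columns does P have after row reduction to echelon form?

5

Row reduce to echelon form.
R2 ← R2 − R1: [0, -2, -2, -2, 0, 0]
R3 ← R3 + (4)·R1: [0, 7, 3, 10, -8, 12]
R4 ← R4 + (2)·R1: [0, 15, 1, 18, 6, 0]
R5 ← R5 + (2)·R1: [0, 15, 3, 19, 4, 2]
R3 ← R3 + (7/2)·R2: [0, 0, -4, 3, -8, 12]
R4 ← R4 + (15/2)·R2: [0, 0, -14, 3, 6, 0]
R5 ← R5 + (15/2)·R2: [0, 0, -12, 4, 4, 2]
R4 ← R4 − (7/2)·R3: [0, 0, 0, -15/2, 34, -42]
R5 ← R5 − (3)·R3: [0, 0, 0, -5, 28, -34]
R5 ← R5 − (2/3)·R4: [0, 0, 0, 0, 16/3, -6]
Echelon form has 5 nonzero rows, so rank(P) = 5.
Each nonzero row contributes one pivot column: 5 pivot columns.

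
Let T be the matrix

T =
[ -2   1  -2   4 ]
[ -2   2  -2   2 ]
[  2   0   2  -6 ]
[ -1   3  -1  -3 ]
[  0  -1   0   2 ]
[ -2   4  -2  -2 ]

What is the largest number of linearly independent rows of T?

Row reduce to echelon form.
R2 ← R2 − R1: [0, 1, 0, -2]
R3 ← R3 + R1: [0, 1, 0, -2]
R4 ← R4 − (1/2)·R1: [0, 5/2, 0, -5]
R6 ← R6 − R1: [0, 3, 0, -6]
R3 ← R3 − R2: [0, 0, 0, 0]
R4 ← R4 − (5/2)·R2: [0, 0, 0, 0]
R5 ← R5 + R2: [0, 0, 0, 0]
R6 ← R6 − (3)·R2: [0, 0, 0, 0]
Echelon form has 2 nonzero rows, so rank(T) = 2.
The rank gives the maximum number of linearly independent rows: 2.

2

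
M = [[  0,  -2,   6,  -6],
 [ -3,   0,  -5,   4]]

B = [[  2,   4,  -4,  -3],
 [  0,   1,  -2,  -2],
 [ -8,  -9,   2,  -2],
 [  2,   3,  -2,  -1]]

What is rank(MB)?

First compute MB:
[[-60, -74,  28,  -2],
 [ 42,  45,  -6,  15]]
Now row reduce the product.
R2 ← R2 + (7/10)·R1: [0, -34/5, 68/5, 68/5]
2 nonzero rows, so rank(MB) = 2.

2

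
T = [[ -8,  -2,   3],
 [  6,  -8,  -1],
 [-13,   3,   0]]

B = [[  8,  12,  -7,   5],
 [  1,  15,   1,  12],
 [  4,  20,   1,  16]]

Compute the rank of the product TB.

First compute TB:
[[-54, -66,  57, -16],
 [ 36, -68, -51, -82],
 [-101, -111,  94, -29]]
Now row reduce the product.
R2 ← R2 + (2/3)·R1: [0, -112, -13, -278/3]
R3 ← R3 − (101/54)·R1: [0, 112/9, -227/18, 25/27]
R3 ← R3 + (1/9)·R2: [0, 0, -253/18, -253/27]
3 nonzero rows, so rank(TB) = 3.

3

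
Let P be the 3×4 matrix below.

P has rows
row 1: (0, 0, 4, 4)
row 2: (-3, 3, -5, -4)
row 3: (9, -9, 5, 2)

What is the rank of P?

2

Row reduce to echelon form.
Swap R1 ↔ R2
R3 ← R3 + (3)·R1: [0, 0, -10, -10]
R3 ← R3 + (5/2)·R2: [0, 0, 0, 0]
Echelon form has 2 nonzero rows, so rank(P) = 2.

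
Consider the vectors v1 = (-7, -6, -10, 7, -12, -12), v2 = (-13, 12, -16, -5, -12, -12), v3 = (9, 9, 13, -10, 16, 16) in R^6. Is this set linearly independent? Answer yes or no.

no

Form the matrix with these vectors as rows and row reduce.
R2 ← R2 − (13/7)·R1: [0, 162/7, 18/7, -18, 72/7, 72/7]
R3 ← R3 + (9/7)·R1: [0, 9/7, 1/7, -1, 4/7, 4/7]
R3 ← R3 − (1/18)·R2: [0, 0, 0, 0, 0, 0]
2 nonzero rows, so the 3 vectors span a space of dimension 2.
Since 2 < 3, the vectors are linearly dependent.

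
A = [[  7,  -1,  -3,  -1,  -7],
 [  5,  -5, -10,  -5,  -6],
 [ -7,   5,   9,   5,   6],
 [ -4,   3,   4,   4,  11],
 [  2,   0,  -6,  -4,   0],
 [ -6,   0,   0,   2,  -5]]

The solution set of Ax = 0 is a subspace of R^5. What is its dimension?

Row reduce to echelon form.
R2 ← R2 − (5/7)·R1: [0, -30/7, -55/7, -30/7, -1]
R3 ← R3 + R1: [0, 4, 6, 4, -1]
R4 ← R4 + (4/7)·R1: [0, 17/7, 16/7, 24/7, 7]
R5 ← R5 − (2/7)·R1: [0, 2/7, -36/7, -26/7, 2]
R6 ← R6 + (6/7)·R1: [0, -6/7, -18/7, 8/7, -11]
R3 ← R3 + (14/15)·R2: [0, 0, -4/3, 0, -29/15]
R4 ← R4 + (17/30)·R2: [0, 0, -13/6, 1, 193/30]
R5 ← R5 + (1/15)·R2: [0, 0, -17/3, -4, 29/15]
R6 ← R6 − (1/5)·R2: [0, 0, -1, 2, -54/5]
R4 ← R4 − (13/8)·R3: [0, 0, 0, 1, 383/40]
R5 ← R5 − (17/4)·R3: [0, 0, 0, -4, 203/20]
R6 ← R6 − (3/4)·R3: [0, 0, 0, 2, -187/20]
R5 ← R5 + (4)·R4: [0, 0, 0, 0, 969/20]
R6 ← R6 − (2)·R4: [0, 0, 0, 0, -57/2]
R6 ← R6 + (10/17)·R5: [0, 0, 0, 0, 0]
5 nonzero rows, so rank(A) = 5.
A has 5 columns; by rank–nullity, nullity = 5 − 5 = 0.

0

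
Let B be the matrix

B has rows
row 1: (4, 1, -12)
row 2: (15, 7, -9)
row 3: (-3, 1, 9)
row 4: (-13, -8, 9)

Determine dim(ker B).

0

Row reduce to echelon form.
R2 ← R2 − (15/4)·R1: [0, 13/4, 36]
R3 ← R3 + (3/4)·R1: [0, 7/4, 0]
R4 ← R4 + (13/4)·R1: [0, -19/4, -30]
R3 ← R3 − (7/13)·R2: [0, 0, -252/13]
R4 ← R4 + (19/13)·R2: [0, 0, 294/13]
R4 ← R4 + (7/6)·R3: [0, 0, 0]
3 nonzero rows, so rank(B) = 3.
B has 3 columns; by rank–nullity, nullity = 3 − 3 = 0.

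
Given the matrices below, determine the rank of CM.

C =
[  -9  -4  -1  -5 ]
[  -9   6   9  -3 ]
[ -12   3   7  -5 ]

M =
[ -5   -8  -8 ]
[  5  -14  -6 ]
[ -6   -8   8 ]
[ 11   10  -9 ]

First compute CM:
[[-24,  86, 133],
 [-12, -114, 135],
 [-22, -52, 179]]
Now row reduce the product.
R2 ← R2 − (1/2)·R1: [0, -157, 137/2]
R3 ← R3 − (11/12)·R1: [0, -785/6, 685/12]
R3 ← R3 − (5/6)·R2: [0, 0, 0]
2 nonzero rows, so rank(CM) = 2.

2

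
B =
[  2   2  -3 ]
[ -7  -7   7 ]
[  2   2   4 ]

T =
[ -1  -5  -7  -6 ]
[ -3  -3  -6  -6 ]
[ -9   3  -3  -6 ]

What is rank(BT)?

First compute BT:
[[ 19, -25, -17,  -6],
 [-35,  77,  70,  42],
 [-44,  -4, -38, -48]]
Now row reduce the product.
R2 ← R2 + (35/19)·R1: [0, 588/19, 735/19, 588/19]
R3 ← R3 + (44/19)·R1: [0, -1176/19, -1470/19, -1176/19]
R3 ← R3 + (2)·R2: [0, 0, 0, 0]
2 nonzero rows, so rank(BT) = 2.

2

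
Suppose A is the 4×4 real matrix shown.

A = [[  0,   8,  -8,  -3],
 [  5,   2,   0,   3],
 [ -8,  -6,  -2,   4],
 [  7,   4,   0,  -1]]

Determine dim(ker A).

0

Row reduce to echelon form.
Swap R1 ↔ R2
R3 ← R3 + (8/5)·R1: [0, -14/5, -2, 44/5]
R4 ← R4 − (7/5)·R1: [0, 6/5, 0, -26/5]
R3 ← R3 + (7/20)·R2: [0, 0, -24/5, 31/4]
R4 ← R4 − (3/20)·R2: [0, 0, 6/5, -19/4]
R4 ← R4 + (1/4)·R3: [0, 0, 0, -45/16]
4 nonzero rows, so rank(A) = 4.
A has 4 columns; by rank–nullity, nullity = 4 − 4 = 0.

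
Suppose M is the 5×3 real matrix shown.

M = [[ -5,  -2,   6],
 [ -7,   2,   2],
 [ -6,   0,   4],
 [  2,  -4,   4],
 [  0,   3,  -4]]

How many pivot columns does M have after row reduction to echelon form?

2

Row reduce to echelon form.
R2 ← R2 − (7/5)·R1: [0, 24/5, -32/5]
R3 ← R3 − (6/5)·R1: [0, 12/5, -16/5]
R4 ← R4 + (2/5)·R1: [0, -24/5, 32/5]
R3 ← R3 − (1/2)·R2: [0, 0, 0]
R4 ← R4 + R2: [0, 0, 0]
R5 ← R5 − (5/8)·R2: [0, 0, 0]
Echelon form has 2 nonzero rows, so rank(M) = 2.
Each nonzero row contributes one pivot column: 2 pivot columns.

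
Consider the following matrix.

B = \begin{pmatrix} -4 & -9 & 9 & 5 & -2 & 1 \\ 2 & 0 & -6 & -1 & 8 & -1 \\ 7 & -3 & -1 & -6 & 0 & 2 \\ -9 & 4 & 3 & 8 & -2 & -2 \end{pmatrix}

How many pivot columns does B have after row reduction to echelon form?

4

Row reduce to echelon form.
R2 ← R2 + (1/2)·R1: [0, -9/2, -3/2, 3/2, 7, -1/2]
R3 ← R3 + (7/4)·R1: [0, -75/4, 59/4, 11/4, -7/2, 15/4]
R4 ← R4 − (9/4)·R1: [0, 97/4, -69/4, -13/4, 5/2, -17/4]
R3 ← R3 − (25/6)·R2: [0, 0, 21, -7/2, -98/3, 35/6]
R4 ← R4 + (97/18)·R2: [0, 0, -76/3, 29/6, 362/9, -125/18]
R4 ← R4 + (76/63)·R3: [0, 0, 0, 11/18, 22/27, 5/54]
Echelon form has 4 nonzero rows, so rank(B) = 4.
Each nonzero row contributes one pivot column: 4 pivot columns.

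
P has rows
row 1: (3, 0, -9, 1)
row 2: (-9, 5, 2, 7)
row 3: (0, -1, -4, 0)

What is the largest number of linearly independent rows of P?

3

Row reduce to echelon form.
R2 ← R2 + (3)·R1: [0, 5, -25, 10]
R3 ← R3 + (1/5)·R2: [0, 0, -9, 2]
Echelon form has 3 nonzero rows, so rank(P) = 3.
The rank gives the maximum number of linearly independent rows: 3.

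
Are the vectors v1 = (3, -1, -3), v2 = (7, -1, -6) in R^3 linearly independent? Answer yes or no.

yes

Form the matrix with these vectors as rows and row reduce.
R2 ← R2 − (7/3)·R1: [0, 4/3, 1]
2 nonzero rows, so the 2 vectors span a space of dimension 2.
Since 2 = 2, the vectors are linearly independent.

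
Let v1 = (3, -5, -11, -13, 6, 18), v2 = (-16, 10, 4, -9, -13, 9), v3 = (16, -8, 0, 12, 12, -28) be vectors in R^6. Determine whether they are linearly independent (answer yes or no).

yes

Form the matrix with these vectors as rows and row reduce.
R2 ← R2 + (16/3)·R1: [0, -50/3, -164/3, -235/3, 19, 105]
R3 ← R3 − (16/3)·R1: [0, 56/3, 176/3, 244/3, -20, -124]
R3 ← R3 + (28/25)·R2: [0, 0, -64/25, -32/5, 32/25, -32/5]
3 nonzero rows, so the 3 vectors span a space of dimension 3.
Since 3 = 3, the vectors are linearly independent.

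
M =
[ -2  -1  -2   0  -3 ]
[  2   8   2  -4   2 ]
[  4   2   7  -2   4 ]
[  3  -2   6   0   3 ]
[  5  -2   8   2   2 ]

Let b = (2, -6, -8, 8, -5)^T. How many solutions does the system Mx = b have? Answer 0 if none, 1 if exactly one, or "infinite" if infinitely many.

Row reduce the augmented matrix [M | b].
R2 ← R2 + R1: [0, 7, 0, -4, -1, -4]
R3 ← R3 + (2)·R1: [0, 0, 3, -2, -2, -4]
R4 ← R4 + (3/2)·R1: [0, -7/2, 3, 0, -3/2, 11]
R5 ← R5 + (5/2)·R1: [0, -9/2, 3, 2, -11/2, 0]
R4 ← R4 + (1/2)·R2: [0, 0, 3, -2, -2, 9]
R5 ← R5 + (9/14)·R2: [0, 0, 3, -4/7, -43/7, -18/7]
R4 ← R4 − R3: [0, 0, 0, 0, 0, 13]
R5 ← R5 − R3: [0, 0, 0, 10/7, -29/7, 10/7]
Swap R4 ↔ R5
The echelon form has 5 nonzero rows; the last pivot sits in the augmented column, so rank(M) = 4 but rank([M|b]) = 5.
Since the ranks differ, the system is inconsistent.
It has no solutions.

0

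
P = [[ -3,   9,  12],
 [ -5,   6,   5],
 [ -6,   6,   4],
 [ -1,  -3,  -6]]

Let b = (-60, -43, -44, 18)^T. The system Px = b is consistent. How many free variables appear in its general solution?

Row reduce the augmented matrix [P | b].
R2 ← R2 − (5/3)·R1: [0, -9, -15, 57]
R3 ← R3 − (2)·R1: [0, -12, -20, 76]
R4 ← R4 − (1/3)·R1: [0, -6, -10, 38]
R3 ← R3 − (4/3)·R2: [0, 0, 0, 0]
R4 ← R4 − (2/3)·R2: [0, 0, 0, 0]
The echelon form has 2 nonzero rows, and every pivot lies in the first 3 columns, so rank(P) = rank([P|b]) = 2.
The system is consistent.
Free variables = (unknowns) − (rank) = 3 − 2 = 1.

1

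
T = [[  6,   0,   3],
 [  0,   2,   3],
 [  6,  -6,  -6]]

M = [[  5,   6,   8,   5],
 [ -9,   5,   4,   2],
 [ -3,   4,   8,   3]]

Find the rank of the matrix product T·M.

First compute TM:
[[ 21,  48,  72,  39],
 [-27,  22,  32,  13],
 [102, -18, -24,   0]]
Now row reduce the product.
R2 ← R2 + (9/7)·R1: [0, 586/7, 872/7, 442/7]
R3 ← R3 − (34/7)·R1: [0, -1758/7, -2616/7, -1326/7]
R3 ← R3 + (3)·R2: [0, 0, 0, 0]
2 nonzero rows, so rank(TM) = 2.

2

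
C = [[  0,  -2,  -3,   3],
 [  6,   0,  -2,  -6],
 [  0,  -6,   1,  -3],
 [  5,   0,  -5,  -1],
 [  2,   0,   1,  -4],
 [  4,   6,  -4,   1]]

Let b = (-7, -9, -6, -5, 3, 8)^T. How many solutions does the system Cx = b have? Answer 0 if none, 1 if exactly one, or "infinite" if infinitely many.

Row reduce the augmented matrix [C | b].
Swap R1 ↔ R2
R4 ← R4 − (5/6)·R1: [0, 0, -10/3, 4, 5/2]
R5 ← R5 − (1/3)·R1: [0, 0, 5/3, -2, 6]
R6 ← R6 − (2/3)·R1: [0, 6, -8/3, 5, 14]
R3 ← R3 − (3)·R2: [0, 0, 10, -12, 15]
R6 ← R6 + (3)·R2: [0, 0, -35/3, 14, -7]
R4 ← R4 + (1/3)·R3: [0, 0, 0, 0, 15/2]
R5 ← R5 − (1/6)·R3: [0, 0, 0, 0, 7/2]
R6 ← R6 + (7/6)·R3: [0, 0, 0, 0, 21/2]
R5 ← R5 − (7/15)·R4: [0, 0, 0, 0, 0]
R6 ← R6 − (7/5)·R4: [0, 0, 0, 0, 0]
The echelon form has 4 nonzero rows; the last pivot sits in the augmented column, so rank(C) = 3 but rank([C|b]) = 4.
Since the ranks differ, the system is inconsistent.
It has no solutions.

0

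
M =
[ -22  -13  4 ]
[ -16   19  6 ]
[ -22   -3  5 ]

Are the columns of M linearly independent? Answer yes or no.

yes

Row reduce M to echelon form.
R2 ← R2 − (8/11)·R1: [0, 313/11, 34/11]
R3 ← R3 − R1: [0, 10, 1]
R3 ← R3 − (110/313)·R2: [0, 0, -27/313]
3 pivots among 3 columns.
Every column is a pivot column, so the columns are linearly independent.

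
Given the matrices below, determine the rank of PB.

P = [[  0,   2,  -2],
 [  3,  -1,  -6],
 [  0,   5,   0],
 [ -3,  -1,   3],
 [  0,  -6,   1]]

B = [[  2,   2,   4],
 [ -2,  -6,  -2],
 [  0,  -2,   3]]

3

First compute PB:
[[ -4,  -8, -10],
 [  8,  24,  -4],
 [-10, -30, -10],
 [ -4,  -6,  -1],
 [ 12,  34,  15]]
Now row reduce the product.
R2 ← R2 + (2)·R1: [0, 8, -24]
R3 ← R3 − (5/2)·R1: [0, -10, 15]
R4 ← R4 − R1: [0, 2, 9]
R5 ← R5 + (3)·R1: [0, 10, -15]
R3 ← R3 + (5/4)·R2: [0, 0, -15]
R4 ← R4 − (1/4)·R2: [0, 0, 15]
R5 ← R5 − (5/4)·R2: [0, 0, 15]
R4 ← R4 + R3: [0, 0, 0]
R5 ← R5 + R3: [0, 0, 0]
3 nonzero rows, so rank(PB) = 3.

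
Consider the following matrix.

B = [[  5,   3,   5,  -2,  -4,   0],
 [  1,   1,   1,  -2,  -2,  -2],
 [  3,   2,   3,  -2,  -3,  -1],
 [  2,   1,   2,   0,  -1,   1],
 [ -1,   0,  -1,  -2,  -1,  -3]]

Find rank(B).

Row reduce to echelon form.
R2 ← R2 − (1/5)·R1: [0, 2/5, 0, -8/5, -6/5, -2]
R3 ← R3 − (3/5)·R1: [0, 1/5, 0, -4/5, -3/5, -1]
R4 ← R4 − (2/5)·R1: [0, -1/5, 0, 4/5, 3/5, 1]
R5 ← R5 + (1/5)·R1: [0, 3/5, 0, -12/5, -9/5, -3]
R3 ← R3 − (1/2)·R2: [0, 0, 0, 0, 0, 0]
R4 ← R4 + (1/2)·R2: [0, 0, 0, 0, 0, 0]
R5 ← R5 − (3/2)·R2: [0, 0, 0, 0, 0, 0]
Echelon form has 2 nonzero rows, so rank(B) = 2.

2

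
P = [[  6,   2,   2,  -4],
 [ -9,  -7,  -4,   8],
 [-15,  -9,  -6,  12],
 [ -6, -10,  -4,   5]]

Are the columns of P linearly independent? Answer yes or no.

no

Row reduce P to echelon form.
R2 ← R2 + (3/2)·R1: [0, -4, -1, 2]
R3 ← R3 + (5/2)·R1: [0, -4, -1, 2]
R4 ← R4 + R1: [0, -8, -2, 1]
R3 ← R3 − R2: [0, 0, 0, 0]
R4 ← R4 − (2)·R2: [0, 0, 0, -3]
Swap R3 ↔ R4
3 pivots among 4 columns.
Only 3 < 4 pivot columns, so the columns are linearly dependent.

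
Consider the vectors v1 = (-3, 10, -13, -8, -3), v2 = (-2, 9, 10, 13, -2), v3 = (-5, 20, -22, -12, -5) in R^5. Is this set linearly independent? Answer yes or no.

yes

Form the matrix with these vectors as rows and row reduce.
R2 ← R2 − (2/3)·R1: [0, 7/3, 56/3, 55/3, 0]
R3 ← R3 − (5/3)·R1: [0, 10/3, -1/3, 4/3, 0]
R3 ← R3 − (10/7)·R2: [0, 0, -27, -174/7, 0]
3 nonzero rows, so the 3 vectors span a space of dimension 3.
Since 3 = 3, the vectors are linearly independent.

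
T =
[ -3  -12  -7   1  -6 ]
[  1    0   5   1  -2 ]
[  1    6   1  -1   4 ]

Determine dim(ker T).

Row reduce to echelon form.
R2 ← R2 + (1/3)·R1: [0, -4, 8/3, 4/3, -4]
R3 ← R3 + (1/3)·R1: [0, 2, -4/3, -2/3, 2]
R3 ← R3 + (1/2)·R2: [0, 0, 0, 0, 0]
2 nonzero rows, so rank(T) = 2.
T has 5 columns; by rank–nullity, nullity = 5 − 2 = 3.

3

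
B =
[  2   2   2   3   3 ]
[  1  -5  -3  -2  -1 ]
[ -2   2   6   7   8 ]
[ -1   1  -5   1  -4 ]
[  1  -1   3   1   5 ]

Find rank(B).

5

Row reduce to echelon form.
R2 ← R2 − (1/2)·R1: [0, -6, -4, -7/2, -5/2]
R3 ← R3 + R1: [0, 4, 8, 10, 11]
R4 ← R4 + (1/2)·R1: [0, 2, -4, 5/2, -5/2]
R5 ← R5 − (1/2)·R1: [0, -2, 2, -1/2, 7/2]
R3 ← R3 + (2/3)·R2: [0, 0, 16/3, 23/3, 28/3]
R4 ← R4 + (1/3)·R2: [0, 0, -16/3, 4/3, -10/3]
R5 ← R5 − (1/3)·R2: [0, 0, 10/3, 2/3, 13/3]
R4 ← R4 + R3: [0, 0, 0, 9, 6]
R5 ← R5 − (5/8)·R3: [0, 0, 0, -33/8, -3/2]
R5 ← R5 + (11/24)·R4: [0, 0, 0, 0, 5/4]
Echelon form has 5 nonzero rows, so rank(B) = 5.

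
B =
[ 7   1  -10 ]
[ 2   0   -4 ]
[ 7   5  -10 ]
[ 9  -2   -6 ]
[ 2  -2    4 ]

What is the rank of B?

3

Row reduce to echelon form.
R2 ← R2 − (2/7)·R1: [0, -2/7, -8/7]
R3 ← R3 − R1: [0, 4, 0]
R4 ← R4 − (9/7)·R1: [0, -23/7, 48/7]
R5 ← R5 − (2/7)·R1: [0, -16/7, 48/7]
R3 ← R3 + (14)·R2: [0, 0, -16]
R4 ← R4 − (23/2)·R2: [0, 0, 20]
R5 ← R5 − (8)·R2: [0, 0, 16]
R4 ← R4 + (5/4)·R3: [0, 0, 0]
R5 ← R5 + R3: [0, 0, 0]
Echelon form has 3 nonzero rows, so rank(B) = 3.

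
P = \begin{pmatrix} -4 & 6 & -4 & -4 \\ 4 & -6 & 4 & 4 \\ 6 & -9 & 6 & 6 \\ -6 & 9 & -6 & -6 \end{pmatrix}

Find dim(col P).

1

Row reduce to echelon form.
R2 ← R2 + R1: [0, 0, 0, 0]
R3 ← R3 + (3/2)·R1: [0, 0, 0, 0]
R4 ← R4 − (3/2)·R1: [0, 0, 0, 0]
Echelon form has 1 nonzero row, so rank(P) = 1.
The column space has dimension equal to the rank: 1.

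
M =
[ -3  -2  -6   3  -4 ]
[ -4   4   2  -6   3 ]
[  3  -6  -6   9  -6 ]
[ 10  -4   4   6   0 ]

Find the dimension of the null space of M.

3

Row reduce to echelon form.
R2 ← R2 − (4/3)·R1: [0, 20/3, 10, -10, 25/3]
R3 ← R3 + R1: [0, -8, -12, 12, -10]
R4 ← R4 + (10/3)·R1: [0, -32/3, -16, 16, -40/3]
R3 ← R3 + (6/5)·R2: [0, 0, 0, 0, 0]
R4 ← R4 + (8/5)·R2: [0, 0, 0, 0, 0]
2 nonzero rows, so rank(M) = 2.
M has 5 columns; by rank–nullity, nullity = 5 − 2 = 3.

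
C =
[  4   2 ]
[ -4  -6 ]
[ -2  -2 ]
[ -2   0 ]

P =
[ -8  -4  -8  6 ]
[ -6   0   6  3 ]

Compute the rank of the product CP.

2

First compute CP:
[[-44, -16, -20,  30],
 [ 68,  16,  -4, -42],
 [ 28,   8,   4, -18],
 [ 16,   8,  16, -12]]
Now row reduce the product.
R2 ← R2 + (17/11)·R1: [0, -96/11, -384/11, 48/11]
R3 ← R3 + (7/11)·R1: [0, -24/11, -96/11, 12/11]
R4 ← R4 + (4/11)·R1: [0, 24/11, 96/11, -12/11]
R3 ← R3 − (1/4)·R2: [0, 0, 0, 0]
R4 ← R4 + (1/4)·R2: [0, 0, 0, 0]
2 nonzero rows, so rank(CP) = 2.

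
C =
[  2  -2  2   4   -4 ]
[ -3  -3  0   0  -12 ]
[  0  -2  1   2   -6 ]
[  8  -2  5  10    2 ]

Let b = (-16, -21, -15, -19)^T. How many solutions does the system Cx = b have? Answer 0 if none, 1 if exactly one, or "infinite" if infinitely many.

Row reduce the augmented matrix [C | b].
R2 ← R2 + (3/2)·R1: [0, -6, 3, 6, -18, -45]
R4 ← R4 − (4)·R1: [0, 6, -3, -6, 18, 45]
R3 ← R3 − (1/3)·R2: [0, 0, 0, 0, 0, 0]
R4 ← R4 + R2: [0, 0, 0, 0, 0, 0]
The echelon form has 2 nonzero rows, and every pivot lies in the first 5 columns, so rank(C) = rank([C|b]) = 2.
The system is consistent.
rank = 2 < 5 unknowns, so there are infinitely many solutions.

infinite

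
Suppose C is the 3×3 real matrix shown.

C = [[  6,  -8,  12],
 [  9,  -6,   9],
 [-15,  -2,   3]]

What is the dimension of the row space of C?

2

Row reduce to echelon form.
R2 ← R2 − (3/2)·R1: [0, 6, -9]
R3 ← R3 + (5/2)·R1: [0, -22, 33]
R3 ← R3 + (11/3)·R2: [0, 0, 0]
Echelon form has 2 nonzero rows, so rank(C) = 2.
The row space has dimension equal to the rank: 2.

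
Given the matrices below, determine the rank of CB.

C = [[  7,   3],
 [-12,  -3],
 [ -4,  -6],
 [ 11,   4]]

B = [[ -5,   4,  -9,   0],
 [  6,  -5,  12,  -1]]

2

First compute CB:
[[-17,  13, -27,  -3],
 [ 42, -33,  72,   3],
 [-16,  14, -36,   6],
 [-31,  24, -51,  -4]]
Now row reduce the product.
R2 ← R2 + (42/17)·R1: [0, -15/17, 90/17, -75/17]
R3 ← R3 − (16/17)·R1: [0, 30/17, -180/17, 150/17]
R4 ← R4 − (31/17)·R1: [0, 5/17, -30/17, 25/17]
R3 ← R3 + (2)·R2: [0, 0, 0, 0]
R4 ← R4 + (1/3)·R2: [0, 0, 0, 0]
2 nonzero rows, so rank(CB) = 2.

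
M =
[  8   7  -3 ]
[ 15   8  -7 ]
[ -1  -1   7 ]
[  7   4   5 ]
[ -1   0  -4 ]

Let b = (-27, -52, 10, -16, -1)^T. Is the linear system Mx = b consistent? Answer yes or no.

yes

Row reduce the augmented matrix [M | b].
R2 ← R2 − (15/8)·R1: [0, -41/8, -11/8, -11/8]
R3 ← R3 + (1/8)·R1: [0, -1/8, 53/8, 53/8]
R4 ← R4 − (7/8)·R1: [0, -17/8, 61/8, 61/8]
R5 ← R5 + (1/8)·R1: [0, 7/8, -35/8, -35/8]
R3 ← R3 − (1/41)·R2: [0, 0, 273/41, 273/41]
R4 ← R4 − (17/41)·R2: [0, 0, 336/41, 336/41]
R5 ← R5 + (7/41)·R2: [0, 0, -189/41, -189/41]
R4 ← R4 − (16/13)·R3: [0, 0, 0, 0]
R5 ← R5 + (9/13)·R3: [0, 0, 0, 0]
The echelon form has 3 nonzero rows, and every pivot lies in the first 3 columns, so rank(M) = rank([M|b]) = 3.
The system is consistent.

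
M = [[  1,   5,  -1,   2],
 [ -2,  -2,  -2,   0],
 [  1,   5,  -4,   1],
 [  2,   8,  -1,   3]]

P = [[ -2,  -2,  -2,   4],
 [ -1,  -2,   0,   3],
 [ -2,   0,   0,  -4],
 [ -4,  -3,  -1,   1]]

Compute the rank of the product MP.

3

First compute MP:
[[-13, -18,  -4,  25],
 [ 10,   8,   4,  -6],
 [ -3, -15,  -3,  36],
 [-22, -29,  -7,  39]]
Now row reduce the product.
R2 ← R2 + (10/13)·R1: [0, -76/13, 12/13, 172/13]
R3 ← R3 − (3/13)·R1: [0, -141/13, -27/13, 393/13]
R4 ← R4 − (22/13)·R1: [0, 19/13, -3/13, -43/13]
R3 ← R3 − (141/76)·R2: [0, 0, -72/19, 108/19]
R4 ← R4 + (1/4)·R2: [0, 0, 0, 0]
3 nonzero rows, so rank(MP) = 3.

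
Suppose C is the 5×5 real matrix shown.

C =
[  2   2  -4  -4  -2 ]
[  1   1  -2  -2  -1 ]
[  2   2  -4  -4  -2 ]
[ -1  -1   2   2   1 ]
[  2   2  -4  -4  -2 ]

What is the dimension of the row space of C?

Row reduce to echelon form.
R2 ← R2 − (1/2)·R1: [0, 0, 0, 0, 0]
R3 ← R3 − R1: [0, 0, 0, 0, 0]
R4 ← R4 + (1/2)·R1: [0, 0, 0, 0, 0]
R5 ← R5 − R1: [0, 0, 0, 0, 0]
Echelon form has 1 nonzero row, so rank(C) = 1.
The row space has dimension equal to the rank: 1.

1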